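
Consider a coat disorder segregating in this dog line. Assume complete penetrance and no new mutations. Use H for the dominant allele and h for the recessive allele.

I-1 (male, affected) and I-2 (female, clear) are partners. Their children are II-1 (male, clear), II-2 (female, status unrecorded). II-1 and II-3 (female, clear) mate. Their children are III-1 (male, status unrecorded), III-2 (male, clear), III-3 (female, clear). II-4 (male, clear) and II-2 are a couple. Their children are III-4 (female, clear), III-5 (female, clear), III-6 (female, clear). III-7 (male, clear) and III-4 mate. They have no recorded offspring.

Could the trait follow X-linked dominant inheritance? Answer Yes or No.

A consistent assignment under X-linked dominant exists: I-1 X^H Y, I-2 X^h X^h, II-1 X^h Y, II-2 X^H X^h, II-3 X^h X^h, II-4 X^h Y, III-1 X^h Y, III-2 X^h Y, III-3 X^h X^h, III-4 X^h X^h, III-5 X^h X^h, III-6 X^h X^h, III-7 X^h Y.
In this assignment every recorded phenotype matches its genotype and every non-founder's genotype is obtainable from its parents' genotypes, so the pedigree is consistent.

Yes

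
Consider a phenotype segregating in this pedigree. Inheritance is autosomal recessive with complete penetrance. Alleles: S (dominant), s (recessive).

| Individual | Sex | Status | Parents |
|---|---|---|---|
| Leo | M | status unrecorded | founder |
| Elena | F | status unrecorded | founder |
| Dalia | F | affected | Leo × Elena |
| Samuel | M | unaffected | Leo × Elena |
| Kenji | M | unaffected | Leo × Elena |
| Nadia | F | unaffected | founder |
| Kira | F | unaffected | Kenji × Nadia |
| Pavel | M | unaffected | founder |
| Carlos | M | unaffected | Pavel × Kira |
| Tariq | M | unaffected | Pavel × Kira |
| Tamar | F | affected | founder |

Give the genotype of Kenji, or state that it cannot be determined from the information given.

cannot be determined

Kenji's phenotype allows SS or Ss, and no parent or child forces a single allele at both positions; consistent genotype assignments exist with Kenji as SS or Ss.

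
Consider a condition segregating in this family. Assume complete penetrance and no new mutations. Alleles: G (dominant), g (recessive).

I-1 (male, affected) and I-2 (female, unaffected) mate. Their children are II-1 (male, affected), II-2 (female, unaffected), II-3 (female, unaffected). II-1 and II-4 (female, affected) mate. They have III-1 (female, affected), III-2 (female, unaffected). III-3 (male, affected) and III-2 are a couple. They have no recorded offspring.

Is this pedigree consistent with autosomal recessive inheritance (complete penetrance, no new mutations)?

No

Under autosomal recessive, III-2 (unaffected, female) cannot arise from II-1 (affected) × II-4 (affected).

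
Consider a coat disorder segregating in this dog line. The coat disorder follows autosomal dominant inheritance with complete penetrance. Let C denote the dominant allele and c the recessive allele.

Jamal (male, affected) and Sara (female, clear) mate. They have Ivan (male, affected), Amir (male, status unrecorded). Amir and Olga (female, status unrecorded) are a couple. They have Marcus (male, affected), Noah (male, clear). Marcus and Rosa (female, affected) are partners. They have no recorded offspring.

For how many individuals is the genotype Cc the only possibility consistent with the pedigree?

1

Obligate heterozygotes: Ivan is affected so carries C and received c from Sara (cc), so Ivan is Cc.
Every other individual is either homozygous by phenotype or has at least one consistent homozygous assignment, so the count is 1.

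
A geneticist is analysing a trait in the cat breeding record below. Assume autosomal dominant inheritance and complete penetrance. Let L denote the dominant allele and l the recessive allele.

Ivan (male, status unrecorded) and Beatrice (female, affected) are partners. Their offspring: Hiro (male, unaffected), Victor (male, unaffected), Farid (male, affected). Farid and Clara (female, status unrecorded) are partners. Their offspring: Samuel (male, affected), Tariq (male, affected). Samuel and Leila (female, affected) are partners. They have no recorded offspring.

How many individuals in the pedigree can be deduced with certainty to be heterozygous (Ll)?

Obligate heterozygotes: Beatrice is affected so carries L and passed l to Hiro (ll), so Beatrice is Ll.
Every other individual is either homozygous by phenotype or has at least one consistent homozygous assignment, so the count is 1.

1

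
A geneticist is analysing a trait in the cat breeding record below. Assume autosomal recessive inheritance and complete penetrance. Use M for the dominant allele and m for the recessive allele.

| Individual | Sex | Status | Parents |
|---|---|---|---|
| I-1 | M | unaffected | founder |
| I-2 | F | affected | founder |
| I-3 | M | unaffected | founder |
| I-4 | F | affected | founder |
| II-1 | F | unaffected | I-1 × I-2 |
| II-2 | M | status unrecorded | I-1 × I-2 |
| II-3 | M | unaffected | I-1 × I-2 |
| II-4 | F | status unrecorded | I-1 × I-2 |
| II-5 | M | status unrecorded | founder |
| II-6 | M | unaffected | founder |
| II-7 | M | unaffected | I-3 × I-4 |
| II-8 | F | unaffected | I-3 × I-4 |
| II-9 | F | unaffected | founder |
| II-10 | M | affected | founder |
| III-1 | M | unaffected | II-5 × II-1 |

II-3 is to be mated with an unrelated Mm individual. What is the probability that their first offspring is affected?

1/4

II-3 is unaffected so carries M and received m from I-2 (mm), so II-3 is Mm.
The cross gives 1/4 MM : 1/2 Mm : 1/4 mm, so P(offspring is affected) = 1/4.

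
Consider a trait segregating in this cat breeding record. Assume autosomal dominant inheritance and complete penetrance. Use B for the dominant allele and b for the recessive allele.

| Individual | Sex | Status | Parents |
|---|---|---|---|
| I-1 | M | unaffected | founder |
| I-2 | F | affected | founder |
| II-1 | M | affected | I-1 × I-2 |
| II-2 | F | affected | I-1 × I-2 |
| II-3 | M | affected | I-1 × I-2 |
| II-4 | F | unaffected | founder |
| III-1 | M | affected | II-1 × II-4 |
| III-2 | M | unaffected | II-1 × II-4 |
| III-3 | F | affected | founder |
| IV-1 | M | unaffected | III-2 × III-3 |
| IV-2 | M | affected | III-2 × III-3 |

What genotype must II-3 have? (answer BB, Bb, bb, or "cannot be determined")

Bb

From phenotype alone, II-3 is BB or Bb.
II-3 is affected so carries B and received b from I-1 (bb), so II-3 is Bb.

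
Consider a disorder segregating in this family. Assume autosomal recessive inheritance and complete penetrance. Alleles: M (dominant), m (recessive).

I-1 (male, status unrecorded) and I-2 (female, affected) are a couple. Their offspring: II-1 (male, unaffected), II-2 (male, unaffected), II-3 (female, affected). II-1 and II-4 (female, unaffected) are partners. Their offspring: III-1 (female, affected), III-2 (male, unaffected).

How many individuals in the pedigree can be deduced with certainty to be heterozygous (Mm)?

4

Obligate heterozygotes: I-1 passed M to II-1 (Mm, whose m came from I-2) and passed m to II-3 (mm), so I-1 is Mm; II-1 is unaffected so carries M and received m from I-2 (mm), so II-1 is Mm; II-2 is unaffected so carries M and received m from I-2 (mm), so II-2 is Mm; II-4 is unaffected so carries M and passed m to III-1 (mm), so II-4 is Mm.
Every other individual is either homozygous by phenotype or has at least one consistent homozygous assignment, so the count is 4.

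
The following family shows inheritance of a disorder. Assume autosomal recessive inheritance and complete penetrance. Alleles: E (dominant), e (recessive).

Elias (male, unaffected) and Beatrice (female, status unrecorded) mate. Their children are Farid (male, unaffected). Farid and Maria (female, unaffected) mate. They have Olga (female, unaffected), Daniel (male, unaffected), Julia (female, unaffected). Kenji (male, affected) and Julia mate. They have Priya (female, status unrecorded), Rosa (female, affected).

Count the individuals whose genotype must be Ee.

Obligate heterozygotes: Julia is unaffected so carries E and passed e to Rosa (ee), so Julia is Ee.
Every other individual is either homozygous by phenotype or has at least one consistent homozygous assignment, so the count is 1.

1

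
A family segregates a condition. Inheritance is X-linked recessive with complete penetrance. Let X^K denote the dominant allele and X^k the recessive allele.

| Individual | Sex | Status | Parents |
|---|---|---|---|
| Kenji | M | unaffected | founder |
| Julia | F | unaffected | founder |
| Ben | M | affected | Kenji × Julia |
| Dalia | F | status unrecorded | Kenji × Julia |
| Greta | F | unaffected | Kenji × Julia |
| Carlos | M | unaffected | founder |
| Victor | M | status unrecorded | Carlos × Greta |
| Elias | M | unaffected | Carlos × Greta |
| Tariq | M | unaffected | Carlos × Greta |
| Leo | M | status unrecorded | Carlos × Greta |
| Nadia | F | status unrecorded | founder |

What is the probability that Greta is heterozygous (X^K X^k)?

Kenji is unaffected, so Kenji is X^K Y.
Julia is unaffected so carries K and passed k to Ben (X^k Y), so Julia is X^K X^k.
Their cross gives offspring ratios 1/2 X^K X^K : 1/2 X^K X^k. Conditioning on Greta being unaffected, P(X^K X^k) = 1/2 / 1 = 1/2 before taking Greta's own offspring into account.
Carlos is unaffected, so Carlos is X^K Y.
Now use Greta's offspring. Probability of each recorded status — unaffected son Elias: 1/2 if Greta is X^K X^k, 1 if X^K X^K; unaffected son Tariq: 1/2 if Greta is X^K X^k, 1 if X^K X^K. (Victor, Leo: equally likely either way, so uninformative.)
Bayes: P(X^K X^k) = 1/2·1/4 / (1/2·1/4 + 1/2·1) = 1/5.

1/5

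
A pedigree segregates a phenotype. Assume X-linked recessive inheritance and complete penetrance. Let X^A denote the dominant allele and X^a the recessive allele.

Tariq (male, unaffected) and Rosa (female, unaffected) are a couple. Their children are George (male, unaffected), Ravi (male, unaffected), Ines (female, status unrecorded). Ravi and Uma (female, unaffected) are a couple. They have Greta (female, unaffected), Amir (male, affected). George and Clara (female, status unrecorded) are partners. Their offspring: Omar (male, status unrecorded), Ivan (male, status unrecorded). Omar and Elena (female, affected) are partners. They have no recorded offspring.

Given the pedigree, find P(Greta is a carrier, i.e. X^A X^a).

Ravi is unaffected, so Ravi is X^A Y.
Uma is unaffected so carries A and passed a to Amir (X^a Y), so Uma is X^A X^a.
Their cross gives offspring ratios 1/2 X^A X^A : 1/2 X^A X^a. Conditioning on Greta being unaffected, P(X^A X^a) = 1/2 / 1 = 1/2.

1/2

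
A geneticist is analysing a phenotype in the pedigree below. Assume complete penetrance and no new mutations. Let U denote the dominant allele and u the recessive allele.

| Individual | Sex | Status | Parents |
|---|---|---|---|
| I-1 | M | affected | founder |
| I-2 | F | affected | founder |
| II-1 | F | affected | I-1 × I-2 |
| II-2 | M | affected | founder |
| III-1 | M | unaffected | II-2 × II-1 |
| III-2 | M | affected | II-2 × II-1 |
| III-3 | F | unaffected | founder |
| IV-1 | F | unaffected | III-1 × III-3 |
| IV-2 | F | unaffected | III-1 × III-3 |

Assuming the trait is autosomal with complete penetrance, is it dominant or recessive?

II-2 and II-1 are both affected yet have an unaffected child III-1. Under a recessive model two affected parents are homozygous and every child would be affected, so the trait cannot be recessive.

dominant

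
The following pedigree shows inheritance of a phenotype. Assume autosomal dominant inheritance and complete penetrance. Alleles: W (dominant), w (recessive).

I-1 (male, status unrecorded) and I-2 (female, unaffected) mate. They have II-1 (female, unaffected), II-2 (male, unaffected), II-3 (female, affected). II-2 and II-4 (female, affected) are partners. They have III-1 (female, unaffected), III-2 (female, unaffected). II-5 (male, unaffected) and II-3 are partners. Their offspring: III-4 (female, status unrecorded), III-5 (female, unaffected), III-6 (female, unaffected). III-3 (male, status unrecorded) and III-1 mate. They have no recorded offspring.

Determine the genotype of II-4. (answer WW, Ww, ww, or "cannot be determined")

Ww

From phenotype alone, II-4 is WW or Ww.
II-4 is affected so carries W and passed w to III-1 (ww), so II-4 is Ww.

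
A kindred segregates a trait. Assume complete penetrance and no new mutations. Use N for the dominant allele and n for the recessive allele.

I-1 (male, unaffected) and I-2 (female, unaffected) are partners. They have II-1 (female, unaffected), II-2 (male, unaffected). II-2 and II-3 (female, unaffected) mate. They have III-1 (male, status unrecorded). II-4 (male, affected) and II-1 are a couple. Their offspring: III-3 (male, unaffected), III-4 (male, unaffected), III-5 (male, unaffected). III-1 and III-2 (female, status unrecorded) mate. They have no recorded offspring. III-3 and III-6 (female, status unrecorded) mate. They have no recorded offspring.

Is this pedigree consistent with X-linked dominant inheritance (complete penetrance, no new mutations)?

Yes

A consistent assignment under X-linked dominant exists: I-1 X^n Y, I-2 X^n X^n, II-1 X^n X^n, II-2 X^n Y, II-3 X^n X^n, II-4 X^N Y, III-1 X^n Y, III-2 X^N X^N, III-3 X^n Y, III-4 X^n Y, III-5 X^n Y, III-6 X^N X^N.
In this assignment every recorded phenotype matches its genotype and every non-founder's genotype is obtainable from its parents' genotypes, so the pedigree is consistent.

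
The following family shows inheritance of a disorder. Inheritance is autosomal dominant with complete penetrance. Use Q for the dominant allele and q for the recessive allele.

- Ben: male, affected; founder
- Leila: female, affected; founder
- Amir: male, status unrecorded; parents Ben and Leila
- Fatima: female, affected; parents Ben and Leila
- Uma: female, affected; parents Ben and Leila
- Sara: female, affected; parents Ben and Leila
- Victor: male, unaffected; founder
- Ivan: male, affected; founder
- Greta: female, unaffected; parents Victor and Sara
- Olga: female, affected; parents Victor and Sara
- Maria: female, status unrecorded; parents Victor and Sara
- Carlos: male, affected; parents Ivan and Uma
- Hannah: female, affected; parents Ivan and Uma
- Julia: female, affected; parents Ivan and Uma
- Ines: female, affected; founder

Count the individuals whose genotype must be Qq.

Obligate heterozygotes: Sara is affected so carries Q and passed q to Greta (qq), so Sara is Qq; Olga is affected so carries Q and received q from Victor (qq), so Olga is Qq.
Every other individual is either homozygous by phenotype or has at least one consistent homozygous assignment, so the count is 2.

2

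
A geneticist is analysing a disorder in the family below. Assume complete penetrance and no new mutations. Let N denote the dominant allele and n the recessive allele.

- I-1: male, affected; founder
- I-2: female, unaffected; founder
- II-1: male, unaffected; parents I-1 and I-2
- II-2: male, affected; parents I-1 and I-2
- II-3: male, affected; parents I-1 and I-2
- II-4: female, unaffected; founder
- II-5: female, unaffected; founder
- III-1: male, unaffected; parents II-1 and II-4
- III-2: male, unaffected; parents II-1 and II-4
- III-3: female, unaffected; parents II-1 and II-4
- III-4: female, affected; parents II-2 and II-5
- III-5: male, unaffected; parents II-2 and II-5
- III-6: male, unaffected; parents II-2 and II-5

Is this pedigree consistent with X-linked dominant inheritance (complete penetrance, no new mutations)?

Under X-linked dominant, II-2 (affected, male) cannot arise from I-1 (affected) × I-2 (unaffected).

No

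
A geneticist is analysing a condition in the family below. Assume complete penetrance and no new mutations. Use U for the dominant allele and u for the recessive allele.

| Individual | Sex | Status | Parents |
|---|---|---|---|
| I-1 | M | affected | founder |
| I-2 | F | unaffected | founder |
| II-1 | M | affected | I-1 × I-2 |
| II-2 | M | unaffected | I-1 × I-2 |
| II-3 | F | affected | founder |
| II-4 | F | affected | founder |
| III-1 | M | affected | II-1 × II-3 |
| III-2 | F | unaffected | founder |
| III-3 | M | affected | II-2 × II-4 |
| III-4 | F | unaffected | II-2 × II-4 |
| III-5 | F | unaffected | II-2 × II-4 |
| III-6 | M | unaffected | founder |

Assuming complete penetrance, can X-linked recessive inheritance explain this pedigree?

A consistent assignment under X-linked recessive exists: I-1 X^u Y, I-2 X^U X^u, II-1 X^u Y, II-2 X^U Y, II-3 X^u X^u, II-4 X^u X^u, III-1 X^u Y, III-2 X^U X^U, III-3 X^u Y, III-4 X^U X^u, III-5 X^U X^u, III-6 X^U Y.
In this assignment every recorded phenotype matches its genotype and every non-founder's genotype is obtainable from its parents' genotypes, so the pedigree is consistent.

Yes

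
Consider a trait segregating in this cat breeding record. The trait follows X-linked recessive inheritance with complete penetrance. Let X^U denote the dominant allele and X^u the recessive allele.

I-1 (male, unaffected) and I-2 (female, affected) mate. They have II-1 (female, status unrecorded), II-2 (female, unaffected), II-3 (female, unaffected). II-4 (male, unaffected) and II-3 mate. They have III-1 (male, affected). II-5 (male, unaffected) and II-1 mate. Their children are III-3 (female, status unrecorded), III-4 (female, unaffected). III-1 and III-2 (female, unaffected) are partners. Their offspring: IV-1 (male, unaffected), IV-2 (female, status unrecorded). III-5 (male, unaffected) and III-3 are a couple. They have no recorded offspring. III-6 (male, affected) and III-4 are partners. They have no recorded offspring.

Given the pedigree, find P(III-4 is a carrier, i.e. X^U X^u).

1/2

II-5 is unaffected, so II-5 is X^U Y.
II-1 received U from I-1 (X^U Y) and received u from I-2 (X^u X^u), so II-1 is X^U X^u.
Their cross gives offspring ratios 1/2 X^U X^U : 1/2 X^U X^u. Conditioning on III-4 being unaffected, P(X^U X^u) = 1/2 / 1 = 1/2.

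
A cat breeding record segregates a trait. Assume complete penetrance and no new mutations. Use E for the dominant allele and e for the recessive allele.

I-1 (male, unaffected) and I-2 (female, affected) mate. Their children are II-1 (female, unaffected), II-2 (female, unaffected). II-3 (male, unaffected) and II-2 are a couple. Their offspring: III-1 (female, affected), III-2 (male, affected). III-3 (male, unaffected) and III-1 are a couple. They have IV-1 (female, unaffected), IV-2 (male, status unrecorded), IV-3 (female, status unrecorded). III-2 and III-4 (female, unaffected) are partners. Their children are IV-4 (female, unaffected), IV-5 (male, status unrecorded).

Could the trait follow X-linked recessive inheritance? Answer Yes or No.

No

Under X-linked recessive, III-1 (affected, female) cannot arise from II-3 (unaffected) × II-2 (unaffected).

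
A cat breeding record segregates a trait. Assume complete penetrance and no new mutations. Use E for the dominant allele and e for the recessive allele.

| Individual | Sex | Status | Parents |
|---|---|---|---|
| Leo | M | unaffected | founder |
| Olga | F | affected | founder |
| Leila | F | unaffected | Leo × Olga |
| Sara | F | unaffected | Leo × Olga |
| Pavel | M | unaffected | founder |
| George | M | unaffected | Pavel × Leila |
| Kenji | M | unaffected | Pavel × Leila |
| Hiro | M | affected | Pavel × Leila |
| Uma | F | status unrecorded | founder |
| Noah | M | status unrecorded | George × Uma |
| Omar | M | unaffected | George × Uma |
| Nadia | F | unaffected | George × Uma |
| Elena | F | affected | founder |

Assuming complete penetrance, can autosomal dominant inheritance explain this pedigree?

No

Under autosomal dominant, Hiro (affected, male) cannot arise from Pavel (unaffected) × Leila (unaffected).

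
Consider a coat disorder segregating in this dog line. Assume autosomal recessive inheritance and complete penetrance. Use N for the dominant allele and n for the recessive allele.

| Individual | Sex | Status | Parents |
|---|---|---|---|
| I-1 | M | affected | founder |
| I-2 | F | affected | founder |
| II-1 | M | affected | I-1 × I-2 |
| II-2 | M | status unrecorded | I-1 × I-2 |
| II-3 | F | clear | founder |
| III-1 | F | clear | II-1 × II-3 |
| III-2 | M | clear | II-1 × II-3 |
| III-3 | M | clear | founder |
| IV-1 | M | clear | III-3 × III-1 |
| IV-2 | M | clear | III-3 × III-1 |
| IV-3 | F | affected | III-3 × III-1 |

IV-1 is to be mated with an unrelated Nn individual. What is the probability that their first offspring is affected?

1/6

III-3 is clear so carries N and passed n to IV-3 (nn), so III-3 is Nn.
III-1 is clear so carries N and received n from II-1 (nn), so III-1 is Nn.
IV-1 is a clear offspring of III-3 (Nn) × III-1 (Nn), whose cross gives 1/4 NN : 1/2 Nn : 1/4 nn; conditioning on being clear, IV-1 is NN with probability 1/3, Nn with probability 2/3.
Summing over parental genotype combinations, P(offspring is affected) = 2/3·1/4 = 1/6.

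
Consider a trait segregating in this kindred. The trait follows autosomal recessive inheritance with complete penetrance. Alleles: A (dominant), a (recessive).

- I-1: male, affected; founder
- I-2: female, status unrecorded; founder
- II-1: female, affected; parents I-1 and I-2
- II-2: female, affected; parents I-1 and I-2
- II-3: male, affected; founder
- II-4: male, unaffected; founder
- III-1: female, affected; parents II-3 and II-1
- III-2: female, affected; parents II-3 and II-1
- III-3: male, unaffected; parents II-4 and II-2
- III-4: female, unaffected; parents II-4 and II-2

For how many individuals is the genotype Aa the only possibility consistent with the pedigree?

2

Obligate heterozygotes: III-3 is unaffected so carries A and received a from II-2 (aa), so III-3 is Aa; III-4 is unaffected so carries A and received a from II-2 (aa), so III-4 is Aa.
Every other individual is either homozygous by phenotype or has at least one consistent homozygous assignment, so the count is 2.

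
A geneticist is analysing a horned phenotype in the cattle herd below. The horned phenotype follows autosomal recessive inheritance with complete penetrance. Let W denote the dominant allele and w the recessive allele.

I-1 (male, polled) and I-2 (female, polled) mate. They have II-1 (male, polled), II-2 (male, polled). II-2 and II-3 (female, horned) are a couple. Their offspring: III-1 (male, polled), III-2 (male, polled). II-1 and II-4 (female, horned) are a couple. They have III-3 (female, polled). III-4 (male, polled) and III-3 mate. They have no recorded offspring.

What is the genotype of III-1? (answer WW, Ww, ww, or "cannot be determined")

From phenotype alone, III-1 is WW or Ww.
III-1 is polled so carries W and received w from II-3 (ww), so III-1 is Ww.

Ww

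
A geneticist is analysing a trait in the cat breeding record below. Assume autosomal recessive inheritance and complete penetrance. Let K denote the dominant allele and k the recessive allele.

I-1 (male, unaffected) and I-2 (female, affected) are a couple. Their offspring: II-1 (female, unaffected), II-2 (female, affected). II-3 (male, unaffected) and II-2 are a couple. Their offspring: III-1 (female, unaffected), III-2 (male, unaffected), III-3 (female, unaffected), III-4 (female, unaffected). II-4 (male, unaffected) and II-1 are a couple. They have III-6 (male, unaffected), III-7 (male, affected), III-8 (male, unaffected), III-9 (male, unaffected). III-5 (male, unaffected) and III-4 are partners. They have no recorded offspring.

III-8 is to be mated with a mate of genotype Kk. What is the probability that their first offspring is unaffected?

5/6

II-4 is unaffected so carries K and passed k to III-7 (kk), so II-4 is Kk.
II-1 is unaffected so carries K and received k from I-2 (kk), so II-1 is Kk.
III-8 is an unaffected offspring of II-4 (Kk) × II-1 (Kk), whose cross gives 1/4 KK : 1/2 Kk : 1/4 kk; conditioning on being unaffected, III-8 is KK with probability 1/3, Kk with probability 2/3.
Summing over parental genotype combinations, P(offspring is unaffected) = 1/3·1 + 2/3·3/4 = 5/6.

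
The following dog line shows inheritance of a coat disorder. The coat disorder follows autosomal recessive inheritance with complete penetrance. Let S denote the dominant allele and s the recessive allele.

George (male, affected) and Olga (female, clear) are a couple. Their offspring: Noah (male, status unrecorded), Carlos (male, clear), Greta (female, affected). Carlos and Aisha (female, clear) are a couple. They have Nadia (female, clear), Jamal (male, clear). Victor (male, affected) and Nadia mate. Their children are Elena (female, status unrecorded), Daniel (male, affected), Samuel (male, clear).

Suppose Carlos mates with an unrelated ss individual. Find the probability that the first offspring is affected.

1/2

Carlos is clear so carries S and received s from George (ss), so Carlos is Ss.
The cross gives 1/2 Ss : 1/2 ss, so P(offspring is affected) = 1/2.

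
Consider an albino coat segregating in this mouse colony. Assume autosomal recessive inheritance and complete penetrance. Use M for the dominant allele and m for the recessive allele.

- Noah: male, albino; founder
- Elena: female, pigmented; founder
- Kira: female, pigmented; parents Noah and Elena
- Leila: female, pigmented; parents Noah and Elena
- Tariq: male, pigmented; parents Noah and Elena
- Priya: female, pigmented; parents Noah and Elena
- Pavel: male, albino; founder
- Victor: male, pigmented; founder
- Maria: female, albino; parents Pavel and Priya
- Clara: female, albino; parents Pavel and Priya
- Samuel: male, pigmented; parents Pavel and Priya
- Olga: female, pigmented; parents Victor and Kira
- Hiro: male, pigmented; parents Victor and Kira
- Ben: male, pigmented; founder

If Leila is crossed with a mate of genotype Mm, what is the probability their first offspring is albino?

Leila is pigmented so carries M and received m from Noah (mm), so Leila is Mm.
The cross gives 1/4 MM : 1/2 Mm : 1/4 mm, so P(offspring is albino) = 1/4.

1/4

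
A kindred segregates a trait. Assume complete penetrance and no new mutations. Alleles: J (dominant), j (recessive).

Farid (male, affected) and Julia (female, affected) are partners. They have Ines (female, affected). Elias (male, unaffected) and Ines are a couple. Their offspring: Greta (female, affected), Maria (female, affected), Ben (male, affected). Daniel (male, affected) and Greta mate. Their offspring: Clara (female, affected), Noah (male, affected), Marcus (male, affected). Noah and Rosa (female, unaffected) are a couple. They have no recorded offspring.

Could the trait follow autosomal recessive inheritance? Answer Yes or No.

Yes

A consistent assignment under autosomal recessive exists: Farid jj, Julia jj, Ines jj, Elias Jj, Greta jj, Maria jj, Ben jj, Daniel jj, Clara jj, Noah jj, Marcus jj, Rosa JJ.
In this assignment every recorded phenotype matches its genotype and every non-founder's genotype is obtainable from its parents' genotypes, so the pedigree is consistent.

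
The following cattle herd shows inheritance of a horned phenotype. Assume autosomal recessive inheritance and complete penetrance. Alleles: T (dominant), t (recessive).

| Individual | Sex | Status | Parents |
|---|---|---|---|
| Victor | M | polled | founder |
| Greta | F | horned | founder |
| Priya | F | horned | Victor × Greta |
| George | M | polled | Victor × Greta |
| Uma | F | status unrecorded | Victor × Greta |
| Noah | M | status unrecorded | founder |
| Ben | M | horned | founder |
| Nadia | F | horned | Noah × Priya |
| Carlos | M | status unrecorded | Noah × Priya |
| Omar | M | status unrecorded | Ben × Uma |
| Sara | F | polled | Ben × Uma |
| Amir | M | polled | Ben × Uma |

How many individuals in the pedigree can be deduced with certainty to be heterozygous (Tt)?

5

Obligate heterozygotes: Victor is polled so carries T and passed t to Priya (tt), so Victor is Tt; George is polled so carries T and received t from Greta (tt), so George is Tt; Uma passed T to Sara (Tt, whose t came from Ben) and received t from Greta (tt), so Uma is Tt; Sara is polled so carries T and received t from Ben (tt), so Sara is Tt; Amir is polled so carries T and received t from Ben (tt), so Amir is Tt.
Every other individual is either homozygous by phenotype or has at least one consistent homozygous assignment, so the count is 5.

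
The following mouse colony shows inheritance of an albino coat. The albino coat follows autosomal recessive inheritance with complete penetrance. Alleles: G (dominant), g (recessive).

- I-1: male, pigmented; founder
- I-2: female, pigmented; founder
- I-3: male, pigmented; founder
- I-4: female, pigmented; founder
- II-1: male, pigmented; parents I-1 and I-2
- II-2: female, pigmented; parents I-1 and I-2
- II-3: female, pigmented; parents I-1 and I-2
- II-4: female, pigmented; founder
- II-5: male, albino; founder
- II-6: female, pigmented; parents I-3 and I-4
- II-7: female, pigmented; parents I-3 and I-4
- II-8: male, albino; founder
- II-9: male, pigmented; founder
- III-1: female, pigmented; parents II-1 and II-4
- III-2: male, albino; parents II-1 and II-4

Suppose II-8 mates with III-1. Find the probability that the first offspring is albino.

II-8 is albino, so II-8 is gg.
II-1 is pigmented so carries G and passed g to III-2 (gg), so II-1 is Gg.
II-4 is pigmented so carries G and passed g to III-2 (gg), so II-4 is Gg.
III-1 is a pigmented offspring of II-1 (Gg) × II-4 (Gg), whose cross gives 1/4 GG : 1/2 Gg : 1/4 gg; conditioning on being pigmented, III-1 is GG with probability 1/3, Gg with probability 2/3.
Summing over parental genotype combinations, P(offspring is albino) = 2/3·1/2 = 1/3.

1/3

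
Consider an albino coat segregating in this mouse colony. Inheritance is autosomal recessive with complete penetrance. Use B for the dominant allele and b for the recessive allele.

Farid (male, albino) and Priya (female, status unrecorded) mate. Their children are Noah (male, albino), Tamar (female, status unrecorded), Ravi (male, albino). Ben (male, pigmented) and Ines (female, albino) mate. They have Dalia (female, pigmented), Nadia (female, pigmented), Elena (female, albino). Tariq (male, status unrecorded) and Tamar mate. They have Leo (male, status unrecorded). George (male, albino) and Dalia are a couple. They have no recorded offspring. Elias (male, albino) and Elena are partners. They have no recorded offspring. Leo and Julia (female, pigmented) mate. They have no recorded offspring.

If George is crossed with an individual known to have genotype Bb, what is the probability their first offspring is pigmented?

1/2

George is albino, so George is bb.
The cross gives 1/2 Bb : 1/2 bb, so P(offspring is pigmented) = 1/2.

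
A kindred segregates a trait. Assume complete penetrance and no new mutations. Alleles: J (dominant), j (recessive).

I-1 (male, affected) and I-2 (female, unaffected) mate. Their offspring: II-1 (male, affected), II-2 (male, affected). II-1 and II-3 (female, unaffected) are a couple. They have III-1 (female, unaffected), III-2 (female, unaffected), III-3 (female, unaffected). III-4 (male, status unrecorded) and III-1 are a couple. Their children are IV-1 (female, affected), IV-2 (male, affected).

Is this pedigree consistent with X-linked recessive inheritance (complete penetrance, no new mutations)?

A consistent assignment under X-linked recessive exists: I-1 X^j Y, I-2 X^J X^j, II-1 X^j Y, II-2 X^j Y, II-3 X^J X^J, III-1 X^J X^j, III-2 X^J X^j, III-3 X^J X^j, III-4 X^j Y, IV-1 X^j X^j, IV-2 X^j Y.
In this assignment every recorded phenotype matches its genotype and every non-founder's genotype is obtainable from its parents' genotypes, so the pedigree is consistent.

Yes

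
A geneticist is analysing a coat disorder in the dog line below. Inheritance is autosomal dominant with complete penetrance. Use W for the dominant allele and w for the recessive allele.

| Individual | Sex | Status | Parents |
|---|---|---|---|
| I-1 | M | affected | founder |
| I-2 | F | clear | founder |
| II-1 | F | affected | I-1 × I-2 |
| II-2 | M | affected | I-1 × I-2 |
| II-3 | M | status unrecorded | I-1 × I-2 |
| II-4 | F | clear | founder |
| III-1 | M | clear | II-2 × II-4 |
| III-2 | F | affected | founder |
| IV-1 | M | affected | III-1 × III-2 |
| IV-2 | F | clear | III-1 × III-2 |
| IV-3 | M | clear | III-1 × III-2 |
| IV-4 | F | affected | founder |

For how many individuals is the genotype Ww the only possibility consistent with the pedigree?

Obligate heterozygotes: II-1 is affected so carries W and received w from I-2 (ww), so II-1 is Ww; II-2 is affected so carries W and received w from I-2 (ww), so II-2 is Ww; III-2 is affected so carries W and passed w to IV-2 (ww), so III-2 is Ww; IV-1 is affected so carries W and received w from III-1 (ww), so IV-1 is Ww.
Every other individual is either homozygous by phenotype or has at least one consistent homozygous assignment, so the count is 4.

4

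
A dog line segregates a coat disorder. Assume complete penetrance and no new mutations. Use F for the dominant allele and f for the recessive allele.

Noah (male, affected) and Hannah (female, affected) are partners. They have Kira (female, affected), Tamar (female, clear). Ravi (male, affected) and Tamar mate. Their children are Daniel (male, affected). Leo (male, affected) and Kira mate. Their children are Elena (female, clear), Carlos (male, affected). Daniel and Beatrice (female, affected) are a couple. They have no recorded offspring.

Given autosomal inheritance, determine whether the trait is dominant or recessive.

dominant

Noah and Hannah are both affected yet have a clear child Tamar. Under a recessive model two affected parents are homozygous and every child would be affected, so the trait cannot be recessive.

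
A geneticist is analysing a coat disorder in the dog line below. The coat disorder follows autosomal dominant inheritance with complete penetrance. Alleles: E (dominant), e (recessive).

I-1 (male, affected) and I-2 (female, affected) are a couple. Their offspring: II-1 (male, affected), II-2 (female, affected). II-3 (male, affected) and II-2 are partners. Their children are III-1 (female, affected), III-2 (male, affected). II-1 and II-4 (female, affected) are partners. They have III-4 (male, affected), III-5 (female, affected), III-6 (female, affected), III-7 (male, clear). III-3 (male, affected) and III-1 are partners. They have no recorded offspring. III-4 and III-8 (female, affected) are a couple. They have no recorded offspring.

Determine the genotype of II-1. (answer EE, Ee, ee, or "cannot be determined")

Ee

From phenotype alone, II-1 is EE or Ee.
II-1 is affected so carries E and passed e to III-7 (ee), so II-1 is Ee.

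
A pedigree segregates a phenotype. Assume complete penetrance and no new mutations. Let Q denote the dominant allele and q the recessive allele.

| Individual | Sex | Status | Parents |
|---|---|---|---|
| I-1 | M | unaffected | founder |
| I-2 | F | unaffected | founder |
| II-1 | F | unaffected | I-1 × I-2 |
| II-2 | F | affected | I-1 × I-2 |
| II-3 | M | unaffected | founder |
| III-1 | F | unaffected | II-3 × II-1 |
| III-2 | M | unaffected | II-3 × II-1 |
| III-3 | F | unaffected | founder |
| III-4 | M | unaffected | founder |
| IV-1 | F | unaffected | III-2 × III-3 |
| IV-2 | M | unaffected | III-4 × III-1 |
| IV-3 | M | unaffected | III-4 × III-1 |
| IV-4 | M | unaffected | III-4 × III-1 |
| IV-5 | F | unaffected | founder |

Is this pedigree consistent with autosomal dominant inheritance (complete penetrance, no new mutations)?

Under autosomal dominant, II-2 (affected, female) cannot arise from I-1 (unaffected) × I-2 (unaffected).

No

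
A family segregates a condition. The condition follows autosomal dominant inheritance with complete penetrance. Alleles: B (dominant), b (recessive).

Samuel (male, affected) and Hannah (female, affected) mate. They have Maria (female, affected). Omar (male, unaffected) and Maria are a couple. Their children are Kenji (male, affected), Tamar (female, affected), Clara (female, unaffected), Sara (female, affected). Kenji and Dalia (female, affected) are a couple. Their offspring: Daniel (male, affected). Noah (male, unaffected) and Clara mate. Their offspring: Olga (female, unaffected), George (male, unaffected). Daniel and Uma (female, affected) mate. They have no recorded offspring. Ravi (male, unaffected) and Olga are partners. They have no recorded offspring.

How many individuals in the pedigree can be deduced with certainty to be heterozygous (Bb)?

4

Obligate heterozygotes: Maria is affected so carries B and passed b to Clara (bb), so Maria is Bb; Kenji is affected so carries B and received b from Omar (bb), so Kenji is Bb; Tamar is affected so carries B and received b from Omar (bb), so Tamar is Bb; Sara is affected so carries B and received b from Omar (bb), so Sara is Bb.
Every other individual is either homozygous by phenotype or has at least one consistent homozygous assignment, so the count is 4.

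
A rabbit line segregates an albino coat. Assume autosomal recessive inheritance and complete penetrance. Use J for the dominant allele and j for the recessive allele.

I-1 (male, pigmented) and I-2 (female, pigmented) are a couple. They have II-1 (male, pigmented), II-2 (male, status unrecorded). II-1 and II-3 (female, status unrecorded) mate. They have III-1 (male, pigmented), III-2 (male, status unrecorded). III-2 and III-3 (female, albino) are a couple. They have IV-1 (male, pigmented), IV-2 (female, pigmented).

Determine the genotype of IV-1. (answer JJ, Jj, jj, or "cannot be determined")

Jj

From phenotype alone, IV-1 is JJ or Jj.
IV-1 is pigmented so carries J and received j from III-3 (jj), so IV-1 is Jj.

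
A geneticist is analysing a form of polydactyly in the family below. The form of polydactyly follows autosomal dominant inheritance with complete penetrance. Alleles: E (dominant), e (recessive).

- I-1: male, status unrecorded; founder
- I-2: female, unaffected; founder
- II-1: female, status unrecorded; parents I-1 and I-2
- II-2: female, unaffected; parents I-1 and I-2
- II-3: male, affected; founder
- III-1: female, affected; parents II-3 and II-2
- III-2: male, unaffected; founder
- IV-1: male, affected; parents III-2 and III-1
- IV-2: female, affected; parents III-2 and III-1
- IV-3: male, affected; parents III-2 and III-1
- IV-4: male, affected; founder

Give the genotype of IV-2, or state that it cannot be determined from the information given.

Ee

From phenotype alone, IV-2 is EE or Ee.
IV-2 is affected so carries E and received e from III-2 (ee), so IV-2 is Ee.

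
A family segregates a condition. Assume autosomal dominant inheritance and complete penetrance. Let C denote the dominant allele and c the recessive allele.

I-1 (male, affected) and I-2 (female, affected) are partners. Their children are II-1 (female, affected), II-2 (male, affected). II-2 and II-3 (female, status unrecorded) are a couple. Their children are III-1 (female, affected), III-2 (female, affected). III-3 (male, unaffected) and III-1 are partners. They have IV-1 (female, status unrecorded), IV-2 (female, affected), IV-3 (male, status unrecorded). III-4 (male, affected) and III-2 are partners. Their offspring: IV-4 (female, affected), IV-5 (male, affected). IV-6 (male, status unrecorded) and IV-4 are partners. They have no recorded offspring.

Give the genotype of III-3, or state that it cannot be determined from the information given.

III-3 is unaffected, so III-3 is cc.

cc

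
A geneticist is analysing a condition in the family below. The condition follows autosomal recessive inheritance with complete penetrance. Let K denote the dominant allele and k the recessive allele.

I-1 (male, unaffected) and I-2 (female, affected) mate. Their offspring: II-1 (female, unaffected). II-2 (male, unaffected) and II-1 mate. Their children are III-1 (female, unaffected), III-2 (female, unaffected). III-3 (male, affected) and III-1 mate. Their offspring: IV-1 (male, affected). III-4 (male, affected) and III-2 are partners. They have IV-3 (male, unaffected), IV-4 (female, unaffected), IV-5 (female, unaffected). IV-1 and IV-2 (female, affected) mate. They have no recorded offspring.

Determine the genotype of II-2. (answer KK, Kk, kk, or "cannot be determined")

II-2's phenotype allows KK or Kk, and no parent or child forces a single allele at both positions; consistent genotype assignments exist with II-2 as KK or Kk.

cannot be determined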